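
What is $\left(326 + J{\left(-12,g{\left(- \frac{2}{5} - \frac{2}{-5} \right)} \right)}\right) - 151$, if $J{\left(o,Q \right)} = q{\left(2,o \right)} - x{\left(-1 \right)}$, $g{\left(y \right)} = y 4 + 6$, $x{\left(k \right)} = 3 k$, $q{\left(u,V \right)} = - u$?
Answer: $176$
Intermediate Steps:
$g{\left(y \right)} = 6 + 4 y$ ($g{\left(y \right)} = 4 y + 6 = 6 + 4 y$)
$J{\left(o,Q \right)} = 1$ ($J{\left(o,Q \right)} = \left(-1\right) 2 - 3 \left(-1\right) = -2 - -3 = -2 + 3 = 1$)
$\left(326 + J{\left(-12,g{\left(- \frac{2}{5} - \frac{2}{-5} \right)} \right)}\right) - 151 = \left(326 + 1\right) - 151 = 327 - 151 = 176$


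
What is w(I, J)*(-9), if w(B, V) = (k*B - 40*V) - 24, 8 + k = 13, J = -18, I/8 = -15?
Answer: -864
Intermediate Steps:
I = -120 (I = 8*(-15) = -120)
k = 5 (k = -8 + 13 = 5)
w(B, V) = -24 - 40*V + 5*B (w(B, V) = (5*B - 40*V) - 24 = (-40*V + 5*B) - 24 = -24 - 40*V + 5*B)
w(I, J)*(-9) = (-24 - 40*(-18) + 5*(-120))*(-9) = (-24 + 720 - 600)*(-9) = 96*(-9) = -864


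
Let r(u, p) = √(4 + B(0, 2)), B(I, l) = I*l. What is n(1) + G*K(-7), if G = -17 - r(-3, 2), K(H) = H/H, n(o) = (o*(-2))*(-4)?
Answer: -11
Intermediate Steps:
r(u, p) = 2 (r(u, p) = √(4 + 0*2) = √(4 + 0) = √4 = 2)
n(o) = 8*o (n(o) = -2*o*(-4) = 8*o)
K(H) = 1
G = -19 (G = -17 - 1*2 = -17 - 2 = -19)
n(1) + G*K(-7) = 8*1 - 19*1 = 8 - 19 = -11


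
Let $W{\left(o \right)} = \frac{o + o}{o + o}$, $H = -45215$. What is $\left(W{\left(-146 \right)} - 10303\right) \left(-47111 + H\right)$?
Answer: $951142452$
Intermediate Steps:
$W{\left(o \right)} = 1$ ($W{\left(o \right)} = \frac{2 o}{2 o} = 2 o \frac{1}{2 o} = 1$)
$\left(W{\left(-146 \right)} - 10303\right) \left(-47111 + H\right) = \left(1 - 10303\right) \left(-47111 - 45215\right) = \left(-10302\right) \left(-92326\right) = 951142452$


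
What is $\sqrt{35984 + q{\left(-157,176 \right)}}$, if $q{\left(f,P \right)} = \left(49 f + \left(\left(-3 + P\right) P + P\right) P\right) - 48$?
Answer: $\sqrt{5418067} \approx 2327.7$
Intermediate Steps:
$q{\left(f,P \right)} = -48 + 49 f + P \left(P + P \left(-3 + P\right)\right)$ ($q{\left(f,P \right)} = \left(49 f + \left(P \left(-3 + P\right) + P\right) P\right) - 48 = \left(49 f + \left(P + P \left(-3 + P\right)\right) P\right) - 48 = \left(49 f + P \left(P + P \left(-3 + P\right)\right)\right) - 48 = -48 + 49 f + P \left(P + P \left(-3 + P\right)\right)$)
$\sqrt{35984 + q{\left(-157,176 \right)}} = \sqrt{35984 + \left(-48 + 176^{3} - 2 \cdot 176^{2} + 49 \left(-157\right)\right)} = \sqrt{35984 - -5382083} = \sqrt{35984 + 5382083} = \sqrt{5418067}$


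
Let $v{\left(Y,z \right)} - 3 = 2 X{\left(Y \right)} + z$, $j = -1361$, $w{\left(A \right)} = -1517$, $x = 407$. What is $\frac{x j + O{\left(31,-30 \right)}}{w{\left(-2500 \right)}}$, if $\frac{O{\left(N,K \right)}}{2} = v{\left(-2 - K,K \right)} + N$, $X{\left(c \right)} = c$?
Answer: $\frac{553807}{1517} \approx 365.07$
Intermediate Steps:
$v{\left(Y,z \right)} = 3 + z + 2 Y$ ($v{\left(Y,z \right)} = 3 + \left(2 Y + z\right) = 3 + \left(z + 2 Y\right) = 3 + z + 2 Y$)
$O{\left(N,K \right)} = -2 - 2 K + 2 N$ ($O{\left(N,K \right)} = 2 \left(\left(3 + K + 2 \left(-2 - K\right)\right) + N\right) = 2 \left(\left(3 + K - \left(4 + 2 K\right)\right) + N\right) = 2 \left(\left(-1 - K\right) + N\right) = 2 \left(-1 + N - K\right) = -2 - 2 K + 2 N$)
$\frac{x j + O{\left(31,-30 \right)}}{w{\left(-2500 \right)}} = \frac{407 \left(-1361\right) - -120}{-1517} = \left(-553927 + \left(-2 + 60 + 62\right)\right) \left(- \frac{1}{1517}\right) = \left(-553927 + 120\right) \left(- \frac{1}{1517}\right) = \left(-553807\right) \left(- \frac{1}{1517}\right) = \frac{553807}{1517}$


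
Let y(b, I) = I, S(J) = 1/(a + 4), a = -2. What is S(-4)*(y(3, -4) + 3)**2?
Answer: 1/2 ≈ 0.50000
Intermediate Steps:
S(J) = 1/2 (S(J) = 1/(-2 + 4) = 1/2)
S(-4)*(y(3, -4) + 3)**2 = (-4 + 3)**2/2 = (1/2)*(-1)**2 = (1/2)*1 = 1/2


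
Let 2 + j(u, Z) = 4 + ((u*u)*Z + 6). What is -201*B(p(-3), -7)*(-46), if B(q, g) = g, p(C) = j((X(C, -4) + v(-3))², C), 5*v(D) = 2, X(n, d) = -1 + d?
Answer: -64722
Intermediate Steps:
v(D) = ⅖ (v(D) = (⅕)*2 = ⅖)
j(u, Z) = 8 + Z*u² (j(u, Z) = -2 + (4 + ((u*u)*Z + 6)) = -2 + (4 + (u²*Z + 6)) = -2 + (4 + (Z*u² + 6)) = -2 + (4 + (6 + Z*u²)) = -2 + (10 + Z*u²) = 8 + Z*u²)
p(C) = 8 + 279841*C/625 (p(C) = 8 + C*(((-1 - 4) + ⅖)²)² = 8 + C*((-5 + ⅖)²)² = 8 + C*((-23/5)²)² = 8 + C*(529/25)² = 8 + C*(279841/625) = 8 + 279841*C/625)
-201*B(p(-3), -7)*(-46) = -201*(-7)*(-46) = 1407*(-46) = -64722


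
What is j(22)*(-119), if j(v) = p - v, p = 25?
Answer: -357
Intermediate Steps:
j(v) = 25 - v
j(22)*(-119) = (25 - 1*22)*(-119) = (25 - 22)*(-119) = 3*(-119) = -357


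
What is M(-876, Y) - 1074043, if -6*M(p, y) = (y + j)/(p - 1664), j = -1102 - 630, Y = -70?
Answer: -8184208561/7620 ≈ -1.0740e+6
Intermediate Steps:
j = -1732
M(p, y) = -(-1732 + y)/(6*(-1664 + p)) (M(p, y) = -(y - 1732)/(6*(p - 1664)) = -(-1732 + y)/(6*(-1664 + p)))
M(-876, Y) - 1074043 = (1732 - 1*(-70))/(6*(-1664 - 876)) - 1074043 = (⅙)*(1732 + 70)/(-2540) - 1074043 = (⅙)*(-1/2540)*1802 - 1074043 = -901/7620 - 1074043 = -8184208561/7620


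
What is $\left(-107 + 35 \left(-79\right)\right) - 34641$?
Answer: $-37513$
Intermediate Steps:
$\left(-107 + 35 \left(-79\right)\right) - 34641 = \left(-107 - 2765\right) - 34641 = -2872 - 34641 = -37513$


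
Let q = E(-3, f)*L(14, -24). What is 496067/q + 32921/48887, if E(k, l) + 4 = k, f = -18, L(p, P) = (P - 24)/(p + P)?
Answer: -121250606417/8213016 ≈ -14763.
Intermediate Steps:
L(p, P) = (-24 + P)/(P + p)
E(k, l) = -4 + k
q = -168/5 (q = (-4 - 3)*((-24 - 24)/(-24 + 14)) = -7*(-48)/(-10) = -(-7)*(-48)/10 = -7*24/5 = -168/5 ≈ -33.600)
496067/q + 32921/48887 = 496067/(-168/5) + 32921/48887 = 496067*(-5/168) + 32921*(1/48887) = -2480335/168 + 32921/48887 = -121250606417/8213016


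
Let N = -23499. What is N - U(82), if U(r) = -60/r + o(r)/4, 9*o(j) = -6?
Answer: -5780533/246 ≈ -23498.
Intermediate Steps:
o(j) = -⅔ (o(j) = (⅑)*(-6) = -⅔)
U(r) = -⅙ - 60/r (U(r) = -60/r - ⅔/4 = -60/r - ⅔*¼ = -60/r - ⅙ = -⅙ - 60/r)
N - U(82) = -23499 - (-360 - 1*82)/(6*82) = -23499 - (-360 - 82)/(6*82) = -23499 - (-442)/(6*82) = -23499 - 1*(-221/246) = -23499 + 221/246 = -5780533/246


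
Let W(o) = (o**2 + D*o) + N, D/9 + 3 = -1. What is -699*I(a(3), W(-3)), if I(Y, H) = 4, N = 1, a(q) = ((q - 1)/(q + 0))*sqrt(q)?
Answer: -2796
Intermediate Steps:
D = -36 (D = -27 + 9*(-1) = -27 - 9 = -36)
a(q) = (-1 + q)/sqrt(q) (a(q) = ((-1 + q)/q)*sqrt(q) = (-1 + q)/sqrt(q))
W(o) = 1 + o**2 - 36*o (W(o) = (o**2 - 36*o) + 1 = 1 + o**2 - 36*o)
-699*I(a(3), W(-3)) = -699*4 = -2796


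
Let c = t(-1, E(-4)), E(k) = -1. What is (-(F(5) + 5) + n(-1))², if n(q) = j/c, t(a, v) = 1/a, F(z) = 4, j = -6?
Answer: 9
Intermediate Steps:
c = -1 (c = 1/(-1) = -1)
n(q) = 6 (n(q) = -6/(-1) = -6*(-1) = 6)
(-(F(5) + 5) + n(-1))² = (-(4 + 5) + 6)² = (-1*9 + 6)² = (-9 + 6)² = (-3)² = 9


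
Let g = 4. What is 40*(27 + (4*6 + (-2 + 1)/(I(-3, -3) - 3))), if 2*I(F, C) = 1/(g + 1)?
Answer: 59560/29 ≈ 2053.8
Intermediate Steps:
I(F, C) = ⅒ (I(F, C) = 1/(2*(4 + 1)) = (½)/5 = (½)*(⅕) = ⅒)
40*(27 + (4*6 + (-2 + 1)/(I(-3, -3) - 3))) = 40*(27 + (4*6 + (-2 + 1)/(⅒ - 3))) = 40*(27 + (24 - 1/(-29/10))) = 40*(27 + (24 - 1*(-10/29))) = 40*(27 + (24 + 10/29)) = 40*(27 + 706/29) = 40*(1489/29) = 59560/29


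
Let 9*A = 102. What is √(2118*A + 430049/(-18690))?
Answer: √8376946048590/18690 ≈ 154.86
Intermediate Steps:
A = 34/3 (A = (⅑)*102 = 34/3 ≈ 11.333)
√(2118*A + 430049/(-18690)) = √(2118*(34/3) + 430049/(-18690)) = √(24004 + 430049*(-1/18690)) = √(24004 - 430049/18690) = √(448204711/18690) = √8376946048590/18690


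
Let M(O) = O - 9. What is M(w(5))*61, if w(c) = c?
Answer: -244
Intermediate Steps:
M(O) = -9 + O
M(w(5))*61 = (-9 + 5)*61 = -4*61 = -244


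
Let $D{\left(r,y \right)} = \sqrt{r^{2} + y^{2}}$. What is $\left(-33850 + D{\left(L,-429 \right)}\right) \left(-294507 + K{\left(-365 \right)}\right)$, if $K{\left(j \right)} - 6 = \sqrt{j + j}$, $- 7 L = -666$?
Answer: $\frac{\left(236950 - 3 \sqrt{1051285}\right) \left(294501 - i \sqrt{730}\right)}{7} \approx 9.8394 \cdot 10^{9} - 9.027 \cdot 10^{5} i$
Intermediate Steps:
$L = \frac{666}{7}$ ($L = \left(- \frac{1}{7}\right) \left(-666\right) = \frac{666}{7} \approx 95.143$)
$K{\left(j \right)} = 6 + \sqrt{2} \sqrt{j}$ ($K{\left(j \right)} = 6 + \sqrt{j + j} = 6 + \sqrt{2 j} = 6 + \sqrt{2} \sqrt{j}$)
$\left(-33850 + D{\left(L,-429 \right)}\right) \left(-294507 + K{\left(-365 \right)}\right) = \left(-33850 + \sqrt{\left(\frac{666}{7}\right)^{2} + \left(-429\right)^{2}}\right) \left(-294507 + \left(6 + \sqrt{2} \sqrt{-365}\right)\right) = \left(-33850 + \sqrt{\frac{443556}{49} + 184041}\right) \left(-294507 + \left(6 + \sqrt{2} i \sqrt{365}\right)\right) = \left(-33850 + \sqrt{\frac{9461565}{49}}\right) \left(-294507 + \left(6 + i \sqrt{730}\right)\right) = \left(-33850 + \frac{3 \sqrt{1051285}}{7}\right) \left(-294501 + i \sqrt{730}\right) = \left(-294501 + i \sqrt{730}\right) \left(-33850 + \frac{3 \sqrt{1051285}}{7}\right)$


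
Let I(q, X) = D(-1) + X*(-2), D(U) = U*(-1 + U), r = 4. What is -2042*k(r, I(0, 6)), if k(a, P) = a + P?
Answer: 12252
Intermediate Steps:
I(q, X) = 2 - 2*X (I(q, X) = -(-1 - 1) + X*(-2) = -1*(-2) - 2*X = 2 - 2*X)
k(a, P) = P + a
-2042*k(r, I(0, 6)) = -2042*((2 - 2*6) + 4) = -2042*((2 - 12) + 4) = -2042*(-10 + 4) = -2042*(-6) = 12252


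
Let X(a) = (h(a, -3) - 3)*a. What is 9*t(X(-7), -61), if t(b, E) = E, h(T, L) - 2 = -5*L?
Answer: -549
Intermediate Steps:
h(T, L) = 2 - 5*L
X(a) = 14*a (X(a) = ((2 - 5*(-3)) - 3)*a = ((2 + 15) - 3)*a = (17 - 3)*a = 14*a)
9*t(X(-7), -61) = 9*(-61) = -549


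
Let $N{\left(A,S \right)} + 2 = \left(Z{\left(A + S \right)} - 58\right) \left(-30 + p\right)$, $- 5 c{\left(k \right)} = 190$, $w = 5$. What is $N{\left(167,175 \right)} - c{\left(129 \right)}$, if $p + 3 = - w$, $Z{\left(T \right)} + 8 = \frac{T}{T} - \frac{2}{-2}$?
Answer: $2468$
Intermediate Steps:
$Z{\left(T \right)} = -6$ ($Z{\left(T \right)} = -8 + \left(\frac{T}{T} - \frac{2}{-2}\right) = -8 + \left(1 - -1\right) = -8 + \left(1 + 1\right) = -8 + 2 = -6$)
$p = -8$ ($p = -3 - 5 = -8$)
$c{\left(k \right)} = -38$ ($c{\left(k \right)} = \left(- \frac{1}{5}\right) 190 = -38$)
$N{\left(A,S \right)} = 2430$ ($N{\left(A,S \right)} = -2 + \left(-6 - 58\right) \left(-30 - 8\right) = -2 - -2432 = -2 + 2432 = 2430$)
$N{\left(167,175 \right)} - c{\left(129 \right)} = 2430 - -38 = 2430 + 38 = 2468$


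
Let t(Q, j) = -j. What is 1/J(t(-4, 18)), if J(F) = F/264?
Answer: -44/3 ≈ -14.667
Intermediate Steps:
J(F) = F/264 (J(F) = F*(1/264) = F/264)
1/J(t(-4, 18)) = 1/((-1*18)/264) = 1/((1/264)*(-18)) = 1/(-3/44) = -44/3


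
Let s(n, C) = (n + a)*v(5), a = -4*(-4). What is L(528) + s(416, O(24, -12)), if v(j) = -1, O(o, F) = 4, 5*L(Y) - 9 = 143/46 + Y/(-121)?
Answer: -1089041/2530 ≈ -430.45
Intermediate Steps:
L(Y) = 557/230 - Y/605 (L(Y) = 9/5 + (143/46 + Y/(-121))/5 = 9/5 + (143*(1/46) + Y*(-1/121))/5 = 9/5 + (143/46 - Y/121)/5 = 9/5 + (143/230 - Y/605) = 557/230 - Y/605)
a = 16
s(n, C) = -16 - n (s(n, C) = (n + 16)*(-1) = (16 + n)*(-1) = -16 - n)
L(528) + s(416, O(24, -12)) = (557/230 - 1/605*528) + (-16 - 1*416) = (557/230 - 48/55) + (-16 - 416) = 3919/2530 - 432 = -1089041/2530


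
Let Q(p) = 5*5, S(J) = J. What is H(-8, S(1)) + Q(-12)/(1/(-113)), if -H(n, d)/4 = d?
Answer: -2829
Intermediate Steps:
Q(p) = 25
H(n, d) = -4*d
H(-8, S(1)) + Q(-12)/(1/(-113)) = -4*1 + 25/(1/(-113)) = -4 + 25/(-1/113) = -4 + 25*(-113) = -4 - 2825 = -2829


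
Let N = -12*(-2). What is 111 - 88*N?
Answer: -2001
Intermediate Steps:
N = 24
111 - 88*N = 111 - 88*24 = 111 - 2112 = -2001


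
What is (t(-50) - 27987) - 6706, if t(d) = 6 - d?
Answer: -34637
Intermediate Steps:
(t(-50) - 27987) - 6706 = ((6 - 1*(-50)) - 27987) - 6706 = ((6 + 50) - 27987) - 6706 = (56 - 27987) - 6706 = -27931 - 6706 = -34637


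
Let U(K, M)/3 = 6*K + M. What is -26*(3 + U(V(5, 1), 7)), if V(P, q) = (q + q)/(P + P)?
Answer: -3588/5 ≈ -717.60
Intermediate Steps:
V(P, q) = q/P (V(P, q) = (2*q)/((2*P)) = (2*q)*(1/(2*P)) = q/P)
U(K, M) = 3*M + 18*K (U(K, M) = 3*(6*K + M) = 3*(M + 6*K) = 3*M + 18*K)
-26*(3 + U(V(5, 1), 7)) = -26*(3 + (3*7 + 18*(1/5))) = -26*(3 + (21 + 18*(1*(⅕)))) = -26*(3 + (21 + 18*(⅕))) = -26*(3 + (21 + 18/5)) = -26*(3 + 123/5) = -26*138/5 = -3588/5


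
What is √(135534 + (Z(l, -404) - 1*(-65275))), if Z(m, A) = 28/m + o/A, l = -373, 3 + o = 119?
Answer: 2*√71249662247369/37673 ≈ 448.12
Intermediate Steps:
o = 116 (o = -3 + 119 = 116)
Z(m, A) = 28/m + 116/A
√(135534 + (Z(l, -404) - 1*(-65275))) = √(135534 + ((28/(-373) + 116/(-404)) - 1*(-65275))) = √(135534 + ((28*(-1/373) + 116*(-1/404)) + 65275)) = √(135534 + ((-28/373 - 29/101) + 65275)) = √(135534 + (-13645/37673 + 65275)) = √(135534 + 2459091430/37673) = √(7565063812/37673) = 2*√71249662247369/37673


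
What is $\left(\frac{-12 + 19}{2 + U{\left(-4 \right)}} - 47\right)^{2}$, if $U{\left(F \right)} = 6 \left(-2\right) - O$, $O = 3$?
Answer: $\frac{381924}{169} \approx 2259.9$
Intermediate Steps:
$U{\left(F \right)} = -15$ ($U{\left(F \right)} = 6 \left(-2\right) - 3 = -12 - 3 = -15$)
$\left(\frac{-12 + 19}{2 + U{\left(-4 \right)}} - 47\right)^{2} = \left(\frac{-12 + 19}{2 - 15} - 47\right)^{2} = \left(\frac{7}{-13} - 47\right)^{2} = \left(7 \left(- \frac{1}{13}\right) - 47\right)^{2} = \left(- \frac{7}{13} - 47\right)^{2} = \left(- \frac{618}{13}\right)^{2} = \frac{381924}{169}$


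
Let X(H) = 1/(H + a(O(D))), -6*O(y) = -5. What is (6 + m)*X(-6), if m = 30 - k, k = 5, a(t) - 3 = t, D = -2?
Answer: -186/13 ≈ -14.308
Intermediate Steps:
O(y) = ⅚ (O(y) = -⅙*(-5) = ⅚)
a(t) = 3 + t
X(H) = 1/(23/6 + H) (X(H) = 1/(H + (3 + ⅚)) = 1/(H + 23/6) = 1/(23/6 + H))
m = 25 (m = 30 - 1*5 = 30 - 5 = 25)
(6 + m)*X(-6) = (6 + 25)*(6/(23 + 6*(-6))) = 31*(6/(23 - 36)) = 31*(6/(-13)) = 31*(6*(-1/13)) = 31*(-6/13) = -186/13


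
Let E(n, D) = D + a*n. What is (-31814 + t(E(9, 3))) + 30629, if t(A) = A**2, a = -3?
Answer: -609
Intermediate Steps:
E(n, D) = D - 3*n
(-31814 + t(E(9, 3))) + 30629 = (-31814 + (3 - 3*9)**2) + 30629 = (-31814 + (3 - 27)**2) + 30629 = (-31814 + (-24)**2) + 30629 = (-31814 + 576) + 30629 = -31238 + 30629 = -609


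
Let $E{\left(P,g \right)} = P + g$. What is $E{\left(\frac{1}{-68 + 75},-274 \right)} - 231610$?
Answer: $- \frac{1623187}{7} \approx -2.3188 \cdot 10^{5}$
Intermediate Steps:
$E{\left(\frac{1}{-68 + 75},-274 \right)} - 231610 = \left(\frac{1}{-68 + 75} - 274\right) - 231610 = \left(\frac{1}{7} - 274\right) - 231610 = - \frac{1917}{7} - 231610 = - \frac{1623187}{7}$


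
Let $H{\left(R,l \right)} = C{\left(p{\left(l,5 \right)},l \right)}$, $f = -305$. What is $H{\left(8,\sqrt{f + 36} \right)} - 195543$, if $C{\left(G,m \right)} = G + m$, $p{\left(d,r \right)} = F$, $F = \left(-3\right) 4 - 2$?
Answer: $-195557 + i \sqrt{269} \approx -1.9556 \cdot 10^{5} + 16.401 i$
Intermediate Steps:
$F = -14$ ($F = -12 - 2 = -14$)
$p{\left(d,r \right)} = -14$
$H{\left(R,l \right)} = -14 + l$
$H{\left(8,\sqrt{f + 36} \right)} - 195543 = \left(-14 + \sqrt{-305 + 36}\right) - 195543 = \left(-14 + \sqrt{-269}\right) - 195543 = \left(-14 + i \sqrt{269}\right) - 195543 = -195557 + i \sqrt{269}$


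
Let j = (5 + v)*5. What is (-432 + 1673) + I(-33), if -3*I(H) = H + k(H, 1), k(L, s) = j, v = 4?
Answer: 1237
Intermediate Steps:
j = 45 (j = (5 + 4)*5 = 9*5 = 45)
k(L, s) = 45
I(H) = -15 - H/3 (I(H) = -(H + 45)/3 = -(45 + H)/3 = -15 - H/3)
(-432 + 1673) + I(-33) = (-432 + 1673) + (-15 - ⅓*(-33)) = 1241 + (-15 + 11) = 1241 - 4 = 1237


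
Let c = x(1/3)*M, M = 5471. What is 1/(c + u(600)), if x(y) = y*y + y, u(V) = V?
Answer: 9/27284 ≈ 0.00032986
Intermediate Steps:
x(y) = y + y² (x(y) = y² + y = y + y²)
c = 21884/9 (c = ((1 + 1/3)/3)*5471 = ((1 + ⅓)/3)*5471 = ((⅓)*(4/3))*5471 = (4/9)*5471 = 21884/9 ≈ 2431.6)
1/(c + u(600)) = 1/(21884/9 + 600) = 1/(27284/9) = 9/27284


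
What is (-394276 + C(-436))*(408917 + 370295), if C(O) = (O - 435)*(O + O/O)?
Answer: -11992851892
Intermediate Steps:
C(O) = (1 + O)*(-435 + O) (C(O) = (-435 + O)*(O + 1) = (-435 + O)*(1 + O) = (1 + O)*(-435 + O))
(-394276 + C(-436))*(408917 + 370295) = (-394276 + (-435 + (-436)² - 434*(-436)))*(408917 + 370295) = (-394276 + (-435 + 190096 + 189224))*779212 = (-394276 + 378885)*779212 = -15391*779212 = -11992851892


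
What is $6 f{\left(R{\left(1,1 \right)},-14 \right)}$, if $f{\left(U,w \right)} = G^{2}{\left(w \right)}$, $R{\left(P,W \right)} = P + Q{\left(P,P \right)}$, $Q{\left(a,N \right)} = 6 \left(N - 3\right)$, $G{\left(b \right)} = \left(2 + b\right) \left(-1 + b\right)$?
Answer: $194400$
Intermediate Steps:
$G{\left(b \right)} = \left(-1 + b\right) \left(2 + b\right)$
$Q{\left(a,N \right)} = -18 + 6 N$ ($Q{\left(a,N \right)} = 6 \left(-3 + N\right) = -18 + 6 N$)
$R{\left(P,W \right)} = -18 + 7 P$ ($R{\left(P,W \right)} = P + \left(-18 + 6 P\right) = -18 + 7 P$)
$f{\left(U,w \right)} = \left(-2 + w + w^{2}\right)^{2}$
$6 f{\left(R{\left(1,1 \right)},-14 \right)} = 6 \left(-2 - 14 + \left(-14\right)^{2}\right)^{2} = 6 \left(-2 - 14 + 196\right)^{2} = 6 \cdot 180^{2} = 6 \cdot 32400 = 194400$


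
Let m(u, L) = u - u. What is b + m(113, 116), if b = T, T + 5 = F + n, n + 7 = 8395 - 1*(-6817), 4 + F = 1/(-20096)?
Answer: 305378815/20096 ≈ 15196.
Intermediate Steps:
F = -80385/20096 (F = -4 + 1/(-20096) = -4 - 1/20096 = -80385/20096 ≈ -4.0000)
n = 15205 (n = -7 + (8395 - 1*(-6817)) = -7 + (8395 + 6817) = -7 + 15212 = 15205)
m(u, L) = 0
T = 305378815/20096 (T = -5 + (-80385/20096 + 15205) = -5 + 305479295/20096 = 305378815/20096 ≈ 15196.)
b = 305378815/20096 ≈ 15196.
b + m(113, 116) = 305378815/20096 + 0 = 305378815/20096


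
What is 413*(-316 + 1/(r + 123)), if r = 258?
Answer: -49723135/381 ≈ -1.3051e+5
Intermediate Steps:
413*(-316 + 1/(r + 123)) = 413*(-316 + 1/(258 + 123)) = 413*(-316 + 1/381) = 413*(-120395/381) = -49723135/381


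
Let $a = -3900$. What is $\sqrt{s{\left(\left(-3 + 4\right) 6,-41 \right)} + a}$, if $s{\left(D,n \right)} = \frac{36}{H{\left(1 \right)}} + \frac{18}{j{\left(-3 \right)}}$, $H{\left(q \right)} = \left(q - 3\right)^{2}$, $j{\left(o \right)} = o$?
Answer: $3 i \sqrt{433} \approx 62.426 i$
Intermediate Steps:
$H{\left(q \right)} = \left(-3 + q\right)^{2}$
$s{\left(D,n \right)} = 3$ ($s{\left(D,n \right)} = \frac{36}{\left(-3 + 1\right)^{2}} + \frac{18}{-3} = \frac{36}{\left(-2\right)^{2}} + 18 \left(- \frac{1}{3}\right) = \frac{36}{4} - 6 = 36 \cdot \frac{1}{4} - 6 = 9 - 6 = 3$)
$\sqrt{s{\left(\left(-3 + 4\right) 6,-41 \right)} + a} = \sqrt{3 - 3900} = \sqrt{-3897} = 3 i \sqrt{433}$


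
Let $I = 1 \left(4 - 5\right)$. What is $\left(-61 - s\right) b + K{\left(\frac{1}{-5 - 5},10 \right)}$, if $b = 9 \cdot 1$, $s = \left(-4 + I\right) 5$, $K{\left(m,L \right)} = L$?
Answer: $-314$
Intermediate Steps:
$I = -1$ ($I = 1 \left(-1\right) = -1$)
$s = -25$ ($s = \left(-4 - 1\right) 5 = \left(-5\right) 5 = -25$)
$b = 9$
$\left(-61 - s\right) b + K{\left(\frac{1}{-5 - 5},10 \right)} = \left(-61 - -25\right) 9 + 10 = \left(-61 + 25\right) 9 + 10 = \left(-36\right) 9 + 10 = -324 + 10 = -314$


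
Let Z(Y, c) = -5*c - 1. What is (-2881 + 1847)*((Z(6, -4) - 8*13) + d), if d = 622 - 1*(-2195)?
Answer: -2824888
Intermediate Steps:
Z(Y, c) = -1 - 5*c
d = 2817 (d = 622 + 2195 = 2817)
(-2881 + 1847)*((Z(6, -4) - 8*13) + d) = (-2881 + 1847)*(((-1 - 5*(-4)) - 8*13) + 2817) = -1034*(((-1 + 20) - 104) + 2817) = -1034*((19 - 104) + 2817) = -1034*(-85 + 2817) = -1034*2732 = -2824888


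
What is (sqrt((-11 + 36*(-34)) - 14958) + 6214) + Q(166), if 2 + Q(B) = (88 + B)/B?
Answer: 515723/83 + I*sqrt(16193) ≈ 6213.5 + 127.25*I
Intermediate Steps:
Q(B) = -2 + (88 + B)/B
(sqrt((-11 + 36*(-34)) - 14958) + 6214) + Q(166) = (sqrt((-11 + 36*(-34)) - 14958) + 6214) + (88 - 1*166)/166 = (sqrt((-11 - 1224) - 14958) + 6214) + (88 - 166)/166 = (sqrt(-1235 - 14958) + 6214) + (1/166)*(-78) = (sqrt(-16193) + 6214) - 39/83 = (I*sqrt(16193) + 6214) - 39/83 = (6214 + I*sqrt(16193)) - 39/83 = 515723/83 + I*sqrt(16193)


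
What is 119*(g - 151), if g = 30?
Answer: -14399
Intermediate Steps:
119*(g - 151) = 119*(30 - 151) = 119*(-121) = -14399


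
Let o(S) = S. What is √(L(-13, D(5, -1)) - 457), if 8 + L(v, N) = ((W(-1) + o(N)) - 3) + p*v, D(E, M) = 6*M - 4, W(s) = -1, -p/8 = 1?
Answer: 5*I*√15 ≈ 19.365*I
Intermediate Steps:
p = -8 (p = -8*1 = -8)
D(E, M) = -4 + 6*M
L(v, N) = -12 + N - 8*v (L(v, N) = -8 + (((-1 + N) - 3) - 8*v) = -8 + ((-4 + N) - 8*v) = -8 + (-4 + N - 8*v) = -12 + N - 8*v)
√(L(-13, D(5, -1)) - 457) = √((-12 + (-4 + 6*(-1)) - 8*(-13)) - 457) = √((-12 + (-4 - 6) + 104) - 457) = √((-12 - 10 + 104) - 457) = √(82 - 457) = √(-375) = 5*I*√15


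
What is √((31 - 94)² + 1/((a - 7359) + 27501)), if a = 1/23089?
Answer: 16*√3353177718370717570/465058639 ≈ 63.000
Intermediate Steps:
a = 1/23089 ≈ 4.3311e-5
√((31 - 94)² + 1/((a - 7359) + 27501)) = √((31 - 94)² + 1/((1/23089 - 7359) + 27501)) = √((-63)² + 1/(-169911950/23089 + 27501)) = √(3969 + 1/(465058639/23089)) = √(3969 + 23089/465058639) = √(1845817761280/465058639) = 16*√3353177718370717570/465058639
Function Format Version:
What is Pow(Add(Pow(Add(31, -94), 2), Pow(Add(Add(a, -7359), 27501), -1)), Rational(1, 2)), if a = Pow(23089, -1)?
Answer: Mul(Rational(16, 465058639), Pow(3353177718370717570, Rational(1, 2))) ≈ 63.000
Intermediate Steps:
a = Rational(1, 23089) ≈ 4.3311e-5
Pow(Add(Pow(Add(31, -94), 2), Pow(Add(Add(a, -7359), 27501), -1)), Rational(1, 2)) = Pow(Add(Pow(Add(31, -94), 2), Pow(Add(Add(Rational(1, 23089), -7359), 27501), -1)), Rational(1, 2)) = Pow(Add(Pow(-63, 2), Pow(Add(Rational(-169911950, 23089), 27501), -1)), Rational(1, 2)) = Pow(Add(3969, Pow(Rational(465058639, 23089), -1)), Rational(1, 2)) = Pow(Add(3969, Rational(23089, 465058639)), Rational(1, 2)) = Pow(Rational(1845817761280, 465058639), Rational(1, 2)) = Mul(Rational(16, 465058639), Pow(3353177718370717570, Rational(1, 2)))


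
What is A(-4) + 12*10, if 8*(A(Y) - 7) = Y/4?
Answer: 1015/8 ≈ 126.88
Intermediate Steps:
A(Y) = 7 + Y/32 (A(Y) = 7 + (Y/4)/8 = 7 + Y/32)
A(-4) + 12*10 = (7 + (1/32)*(-4)) + 12*10 = (7 - ⅛) + 120 = 55/8 + 120 = 1015/8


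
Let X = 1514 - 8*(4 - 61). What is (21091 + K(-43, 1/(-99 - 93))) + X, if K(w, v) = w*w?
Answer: 24910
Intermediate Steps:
K(w, v) = w**2
X = 1970 (X = 1514 - 8*(-57) = 1514 - 1*(-456) = 1514 + 456 = 1970)
(21091 + K(-43, 1/(-99 - 93))) + X = (21091 + (-43)**2) + 1970 = (21091 + 1849) + 1970 = 22940 + 1970 = 24910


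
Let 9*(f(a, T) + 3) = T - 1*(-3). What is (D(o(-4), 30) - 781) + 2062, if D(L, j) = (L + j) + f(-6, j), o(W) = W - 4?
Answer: 3911/3 ≈ 1303.7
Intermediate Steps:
f(a, T) = -8/3 + T/9 (f(a, T) = -3 + (T - 1*(-3))/9 = -3 + (T + 3)/9 = -3 + (3 + T)/9 = -3 + (1/3 + T/9) = -8/3 + T/9)
o(W) = -4 + W
D(L, j) = -8/3 + L + 10*j/9 (D(L, j) = (L + j) + (-8/3 + j/9) = -8/3 + L + 10*j/9)
(D(o(-4), 30) - 781) + 2062 = ((-8/3 + (-4 - 4) + (10/9)*30) - 781) + 2062 = ((-8/3 - 8 + 100/3) - 781) + 2062 = (68/3 - 781) + 2062 = -2275/3 + 2062 = 3911/3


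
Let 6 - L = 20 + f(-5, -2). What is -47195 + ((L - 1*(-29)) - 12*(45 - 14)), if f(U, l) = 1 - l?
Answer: -47555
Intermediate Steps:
L = -17 (L = 6 - (20 + (1 - 1*(-2))) = 6 - (20 + (1 + 2)) = 6 - (20 + 3) = 6 - 1*23 = 6 - 23 = -17)
-47195 + ((L - 1*(-29)) - 12*(45 - 14)) = -47195 + ((-17 - 1*(-29)) - 12*(45 - 14)) = -47195 + ((-17 + 29) - 12*31) = -47195 + (12 - 372) = -47195 - 360 = -47555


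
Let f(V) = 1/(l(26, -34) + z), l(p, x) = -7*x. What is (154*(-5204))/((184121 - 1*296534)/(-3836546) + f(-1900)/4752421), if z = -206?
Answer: -4771305529107023104/174443762209 ≈ -2.7352e+7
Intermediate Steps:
f(V) = 1/32 (f(V) = 1/(-7*(-34) - 206) = 1/(238 - 206) = 1/32)
(154*(-5204))/((184121 - 1*296534)/(-3836546) + f(-1900)/4752421) = (154*(-5204))/((184121 - 1*296534)/(-3836546) + (1/32)/4752421) = -801416/((184121 - 296534)*(-1/3836546) + (1/32)*(1/4752421)) = -801416/(-112413*(-1/3836546) + 1/152077472) = -801416/(16059/548078 + 1/152077472) = -801416/1221106335463/41675158349408 = -801416*41675158349408/1221106335463 = -4771305529107023104/174443762209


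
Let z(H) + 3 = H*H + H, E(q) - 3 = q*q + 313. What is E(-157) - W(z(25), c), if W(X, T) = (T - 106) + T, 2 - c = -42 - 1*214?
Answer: 24555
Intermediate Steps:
c = 258 (c = 2 - (-42 - 1*214) = 2 - (-42 - 214) = 2 - 1*(-256) = 2 + 256 = 258)
E(q) = 316 + q**2 (E(q) = 3 + (q*q + 313) = 3 + (q**2 + 313) = 3 + (313 + q**2) = 316 + q**2)
z(H) = -3 + H + H**2 (z(H) = -3 + (H*H + H) = -3 + (H**2 + H) = -3 + (H + H**2) = -3 + H + H**2)
W(X, T) = -106 + 2*T (W(X, T) = (-106 + T) + T = -106 + 2*T)
E(-157) - W(z(25), c) = (316 + (-157)**2) - (-106 + 2*258) = (316 + 24649) - (-106 + 516) = 24965 - 1*410 = 24965 - 410 = 24555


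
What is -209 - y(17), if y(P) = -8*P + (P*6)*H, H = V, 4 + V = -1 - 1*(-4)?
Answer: 29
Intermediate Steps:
V = -1 (V = -4 + (-1 - 1*(-4)) = -4 + (-1 + 4) = -4 + 3 = -1)
H = -1
y(P) = -14*P (y(P) = -8*P + (P*6)*(-1) = -8*P + (6*P)*(-1) = -8*P - 6*P = -14*P)
-209 - y(17) = -209 - (-14)*17 = -209 - 1*(-238) = -209 + 238 = 29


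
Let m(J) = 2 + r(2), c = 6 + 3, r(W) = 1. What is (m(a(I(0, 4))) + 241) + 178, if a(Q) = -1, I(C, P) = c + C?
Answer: 422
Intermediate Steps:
c = 9
I(C, P) = 9 + C
m(J) = 3 (m(J) = 2 + 1 = 3)
(m(a(I(0, 4))) + 241) + 178 = (3 + 241) + 178 = 244 + 178 = 422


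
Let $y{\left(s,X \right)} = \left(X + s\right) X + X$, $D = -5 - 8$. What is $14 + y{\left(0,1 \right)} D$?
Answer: $-12$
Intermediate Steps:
$D = -13$ ($D = -5 - 8 = -13$)
$y{\left(s,X \right)} = X + X \left(X + s\right)$ ($y{\left(s,X \right)} = X \left(X + s\right) + X = X + X \left(X + s\right)$)
$14 + y{\left(0,1 \right)} D = 14 + 1 \left(1 + 1 + 0\right) \left(-13\right) = 14 + 1 \cdot 2 \left(-13\right) = 14 + 2 \left(-13\right) = 14 - 26 = -12$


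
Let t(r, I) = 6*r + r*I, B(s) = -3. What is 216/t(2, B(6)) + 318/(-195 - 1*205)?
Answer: 7041/200 ≈ 35.205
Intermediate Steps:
t(r, I) = 6*r + I*r
216/t(2, B(6)) + 318/(-195 - 1*205) = 216/((2*(6 - 3))) + 318/(-195 - 1*205) = 216/((2*3)) + 318/(-195 - 205) = 216/6 + 318/(-400) = 216*(⅙) + 318*(-1/400) = 36 - 159/200 = 7041/200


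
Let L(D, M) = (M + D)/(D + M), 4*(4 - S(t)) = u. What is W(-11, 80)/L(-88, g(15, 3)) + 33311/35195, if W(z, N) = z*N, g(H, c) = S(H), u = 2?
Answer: -30938289/35195 ≈ -879.05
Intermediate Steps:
S(t) = 7/2 (S(t) = 4 - ¼*2 = 4 - ½ = 7/2)
g(H, c) = 7/2
W(z, N) = N*z
L(D, M) = 1 (L(D, M) = (D + M)/(D + M) = 1)
W(-11, 80)/L(-88, g(15, 3)) + 33311/35195 = (80*(-11))/1 + 33311/35195 = -880*1 + 33311*(1/35195) = -880 + 33311/35195 = -30938289/35195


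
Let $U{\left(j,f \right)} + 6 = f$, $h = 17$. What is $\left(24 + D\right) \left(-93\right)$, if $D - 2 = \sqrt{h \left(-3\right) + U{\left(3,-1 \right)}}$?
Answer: $-2418 - 93 i \sqrt{58} \approx -2418.0 - 708.27 i$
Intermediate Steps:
$U{\left(j,f \right)} = -6 + f$
$D = 2 + i \sqrt{58}$ ($D = 2 + \sqrt{17 \left(-3\right) - 7} = 2 + \sqrt{-51 - 7} = 2 + \sqrt{-58} = 2 + i \sqrt{58} \approx 2.0 + 7.6158 i$)
$\left(24 + D\right) \left(-93\right) = \left(24 + \left(2 + i \sqrt{58}\right)\right) \left(-93\right) = \left(26 + i \sqrt{58}\right) \left(-93\right) = -2418 - 93 i \sqrt{58}$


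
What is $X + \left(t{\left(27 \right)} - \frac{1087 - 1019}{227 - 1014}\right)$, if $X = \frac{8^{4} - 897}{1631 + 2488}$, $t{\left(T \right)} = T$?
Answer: $\frac{90322336}{3241653} \approx 27.863$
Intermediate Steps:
$X = \frac{3199}{4119}$ ($X = \frac{4096 - 897}{4119} = 3199 \cdot \frac{1}{4119} = \frac{3199}{4119} \approx 0.77664$)
$X + \left(t{\left(27 \right)} - \frac{1087 - 1019}{227 - 1014}\right) = \frac{3199}{4119} + \left(27 - \frac{1087 - 1019}{227 - 1014}\right) = \frac{3199}{4119} + \left(27 - \frac{68}{-787}\right) = \frac{3199}{4119} + \left(27 - 68 \left(- \frac{1}{787}\right)\right) = \frac{3199}{4119} + \left(27 - - \frac{68}{787}\right) = \frac{3199}{4119} + \left(27 + \frac{68}{787}\right) = \frac{3199}{4119} + \frac{21317}{787} = \frac{90322336}{3241653}$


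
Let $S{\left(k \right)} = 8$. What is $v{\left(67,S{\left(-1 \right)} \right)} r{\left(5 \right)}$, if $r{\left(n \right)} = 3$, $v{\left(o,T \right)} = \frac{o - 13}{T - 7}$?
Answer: $162$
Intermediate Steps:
$v{\left(o,T \right)} = \frac{-13 + o}{-7 + T}$
$v{\left(67,S{\left(-1 \right)} \right)} r{\left(5 \right)} = \frac{-13 + 67}{-7 + 8} \cdot 3 = 1^{-1} \cdot 54 \cdot 3 = 1 \cdot 54 \cdot 3 = 54 \cdot 3 = 162$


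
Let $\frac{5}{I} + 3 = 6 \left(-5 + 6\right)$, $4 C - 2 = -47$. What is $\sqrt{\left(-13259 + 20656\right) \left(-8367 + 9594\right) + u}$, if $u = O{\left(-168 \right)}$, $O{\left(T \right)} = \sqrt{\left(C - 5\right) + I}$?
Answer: $\frac{\sqrt{326740284 + 30 i \sqrt{21}}}{6} \approx 3012.7 + 0.00063379 i$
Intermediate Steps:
$C = - \frac{45}{4}$ ($C = \frac{1}{2} + \frac{1}{4} \left(-47\right) = \frac{1}{2} - \frac{47}{4} = - \frac{45}{4} \approx -11.25$)
$I = \frac{5}{3}$ ($I = \frac{5}{-3 + 6 \left(-5 + 6\right)} = \frac{5}{-3 + 6 \cdot 1} = \frac{5}{-3 + 6} = \frac{5}{3} \approx 1.6667$)
$O{\left(T \right)} = \frac{5 i \sqrt{21}}{6}$ ($O{\left(T \right)} = \sqrt{\left(- \frac{45}{4} - 5\right) + \frac{5}{3}} = \sqrt{- \frac{65}{4} + \frac{5}{3}} = \sqrt{- \frac{175}{12}} = \frac{5 i \sqrt{21}}{6}$)
$u = \frac{5 i \sqrt{21}}{6} \approx 3.8188 i$
$\sqrt{\left(-13259 + 20656\right) \left(-8367 + 9594\right) + u} = \sqrt{\left(-13259 + 20656\right) \left(-8367 + 9594\right) + \frac{5 i \sqrt{21}}{6}} = \sqrt{7397 \cdot 1227 + \frac{5 i \sqrt{21}}{6}} = \sqrt{9076119 + \frac{5 i \sqrt{21}}{6}}$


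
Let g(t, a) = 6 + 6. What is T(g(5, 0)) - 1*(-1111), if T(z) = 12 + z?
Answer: 1135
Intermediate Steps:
g(t, a) = 12
T(g(5, 0)) - 1*(-1111) = (12 + 12) - 1*(-1111) = 24 + 1111 = 1135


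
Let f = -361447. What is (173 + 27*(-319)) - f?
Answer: 353007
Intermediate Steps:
(173 + 27*(-319)) - f = (173 + 27*(-319)) - 1*(-361447) = (173 - 8613) + 361447 = -8440 + 361447 = 353007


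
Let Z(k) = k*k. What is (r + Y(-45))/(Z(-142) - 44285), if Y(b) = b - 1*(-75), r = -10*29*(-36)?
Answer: -10470/24121 ≈ -0.43406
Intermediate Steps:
Z(k) = k²
r = 10440 (r = -290*(-36) = 10440)
Y(b) = 75 + b (Y(b) = b + 75 = 75 + b)
(r + Y(-45))/(Z(-142) - 44285) = (10440 + (75 - 45))/((-142)² - 44285) = (10440 + 30)/(20164 - 44285) = 10470/(-24121) = 10470*(-1/24121) = -10470/24121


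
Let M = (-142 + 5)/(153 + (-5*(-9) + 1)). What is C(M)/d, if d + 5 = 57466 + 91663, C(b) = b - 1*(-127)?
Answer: 6284/7418919 ≈ 0.00084702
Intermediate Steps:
M = -137/199 (M = -137/(153 + (45 + 1)) = -137/(153 + 46) = -137/199 ≈ -0.68844)
C(b) = 127 + b (C(b) = b + 127 = 127 + b)
d = 149124 (d = -5 + (57466 + 91663) = -5 + 149129 = 149124)
C(M)/d = (127 - 137/199)/149124 = (25136/199)*(1/149124) = 6284/7418919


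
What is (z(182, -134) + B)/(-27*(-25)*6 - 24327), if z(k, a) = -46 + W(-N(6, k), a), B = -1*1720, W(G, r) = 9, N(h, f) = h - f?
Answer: 1757/20277 ≈ 0.086650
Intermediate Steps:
B = -1720
z(k, a) = -37 (z(k, a) = -46 + 9 = -37)
(z(182, -134) + B)/(-27*(-25)*6 - 24327) = (-37 - 1720)/(-27*(-25)*6 - 24327) = -1757/(675*6 - 24327) = -1757/(4050 - 24327) = -1757/(-20277) = -1757*(-1/20277) = 1757/20277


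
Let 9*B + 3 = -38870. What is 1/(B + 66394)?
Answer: 9/558673 ≈ 1.6110e-5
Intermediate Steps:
B = -38873/9 (B = -⅓ + (⅑)*(-38870) = -⅓ - 38870/9 = -38873/9 ≈ -4319.2)
1/(B + 66394) = 1/(-38873/9 + 66394) = 1/(558673/9) = 9/558673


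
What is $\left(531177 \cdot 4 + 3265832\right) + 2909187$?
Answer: $8299727$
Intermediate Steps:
$\left(531177 \cdot 4 + 3265832\right) + 2909187 = \left(2124708 + 3265832\right) + 2909187 = 5390540 + 2909187 = 8299727$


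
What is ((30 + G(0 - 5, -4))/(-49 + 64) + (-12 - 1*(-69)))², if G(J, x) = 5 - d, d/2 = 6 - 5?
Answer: 87616/25 ≈ 3504.6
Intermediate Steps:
d = 2 (d = 2*(6 - 5) = 2*1 = 2)
G(J, x) = 3 (G(J, x) = 5 - 1*2 = 5 - 2 = 3)
((30 + G(0 - 5, -4))/(-49 + 64) + (-12 - 1*(-69)))² = ((30 + 3)/(-49 + 64) + (-12 - 1*(-69)))² = (33/15 + (-12 + 69))² = (33*(1/15) + 57)² = (11/5 + 57)² = (296/5)² = 87616/25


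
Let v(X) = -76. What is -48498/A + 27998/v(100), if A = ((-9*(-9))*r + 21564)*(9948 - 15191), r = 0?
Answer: -65946909376/179011749 ≈ -368.39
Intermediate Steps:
A = -113060052 (A = (-9*(-9)*0 + 21564)*(9948 - 15191) = (81*0 + 21564)*(-5243) = (0 + 21564)*(-5243) = 21564*(-5243) = -113060052)
-48498/A + 27998/v(100) = -48498/(-113060052) + 27998/(-76) = -48498*(-1/113060052) + 27998*(-1/76) = 8083/18843342 - 13999/38 = -65946909376/179011749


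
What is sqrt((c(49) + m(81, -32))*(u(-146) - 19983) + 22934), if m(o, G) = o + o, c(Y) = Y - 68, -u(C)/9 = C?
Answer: I*sqrt(2646733) ≈ 1626.9*I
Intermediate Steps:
u(C) = -9*C
c(Y) = -68 + Y
m(o, G) = 2*o
sqrt((c(49) + m(81, -32))*(u(-146) - 19983) + 22934) = sqrt(((-68 + 49) + 2*81)*(-9*(-146) - 19983) + 22934) = sqrt((-19 + 162)*(1314 - 19983) + 22934) = sqrt(143*(-18669) + 22934) = sqrt(-2669667 + 22934) = sqrt(-2646733) = I*sqrt(2646733)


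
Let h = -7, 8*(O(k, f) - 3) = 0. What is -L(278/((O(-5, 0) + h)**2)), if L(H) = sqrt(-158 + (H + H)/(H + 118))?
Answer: -2*I*sqrt(128127)/57 ≈ -12.56*I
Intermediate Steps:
O(k, f) = 3 (O(k, f) = 3 + (1/8)*0 = 3 + 0 = 3)
L(H) = sqrt(-158 + 2*H/(118 + H)) (L(H) = sqrt(-158 + (2*H)/(118 + H)) = sqrt(-158 + 2*H/(118 + H)))
-L(278/((O(-5, 0) + h)**2)) = -2*sqrt((-4661 - 10842/((3 - 7)**2))/(118 + 278/((3 - 7)**2))) = -2*sqrt((-4661 - 10842/((-4)**2))/(118 + 278/((-4)**2))) = -2*sqrt((-4661 - 10842/16)/(118 + 278/16)) = -2*sqrt((-4661 - 10842/16)/(118 + 278*(1/16))) = -2*sqrt((-4661 - 39*139/8)/(118 + 139/8)) = -2*sqrt((-4661 - 5421/8)/(1083/8)) = -2*sqrt((8/1083)*(-42709/8)) = -2*sqrt(-42709/1083) = -2*I*sqrt(128127)/57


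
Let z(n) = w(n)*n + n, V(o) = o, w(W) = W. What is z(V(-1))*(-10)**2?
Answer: 0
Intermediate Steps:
z(n) = n + n**2 (z(n) = n*n + n = n**2 + n = n + n**2)
z(V(-1))*(-10)**2 = -(1 - 1)*(-10)**2 = -1*0*100 = 0*100 = 0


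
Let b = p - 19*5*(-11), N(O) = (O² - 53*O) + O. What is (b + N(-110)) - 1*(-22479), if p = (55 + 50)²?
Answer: 52369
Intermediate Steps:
N(O) = O² - 52*O
p = 11025 (p = 105² = 11025)
b = 12070 (b = 11025 - 19*5*(-11) = 11025 - 95*(-11) = 11025 - 1*(-1045) = 11025 + 1045 = 12070)
(b + N(-110)) - 1*(-22479) = (12070 - 110*(-52 - 110)) - 1*(-22479) = (12070 - 110*(-162)) + 22479 = (12070 + 17820) + 22479 = 29890 + 22479 = 52369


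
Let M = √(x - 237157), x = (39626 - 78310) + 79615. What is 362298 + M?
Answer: 362298 + I*√196226 ≈ 3.623e+5 + 442.97*I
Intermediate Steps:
x = 40931 (x = -38684 + 79615 = 40931)
M = I*√196226 (M = √(40931 - 237157) = √(-196226) = I*√196226 ≈ 442.97*I)
362298 + M = 362298 + I*√196226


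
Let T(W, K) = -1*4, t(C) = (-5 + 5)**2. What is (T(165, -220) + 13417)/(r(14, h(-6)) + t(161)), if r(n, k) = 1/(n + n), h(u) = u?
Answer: 375564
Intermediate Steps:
r(n, k) = 1/(2*n)
t(C) = 0 (t(C) = 0**2 = 0)
T(W, K) = -4
(T(165, -220) + 13417)/(r(14, h(-6)) + t(161)) = (-4 + 13417)/((1/2)/14 + 0) = 13413/((1/2)*(1/14) + 0) = 13413/(1/28 + 0) = 13413/(1/28) = 13413*28 = 375564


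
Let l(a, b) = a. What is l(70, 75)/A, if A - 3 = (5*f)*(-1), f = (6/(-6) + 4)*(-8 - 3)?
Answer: 5/12 ≈ 0.41667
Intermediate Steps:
f = -33 (f = (6*(-⅙) + 4)*(-11) = (-1 + 4)*(-11) = 3*(-11) = -33)
A = 168 (A = 3 + (5*(-33))*(-1) = 3 - 165*(-1) = 3 + 165 = 168)
l(70, 75)/A = 70/168 = 70*(1/168) = 5/12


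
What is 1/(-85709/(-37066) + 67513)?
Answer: 37066/2502522567 ≈ 1.4811e-5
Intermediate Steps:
1/(-85709/(-37066) + 67513) = 1/(-85709*(-1/37066) + 67513) = 1/(85709/37066 + 67513) = 1/(2502522567/37066) = 37066/2502522567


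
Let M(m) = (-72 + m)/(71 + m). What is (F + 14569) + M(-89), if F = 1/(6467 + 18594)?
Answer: 6576081601/451098 ≈ 14578.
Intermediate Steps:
M(m) = (-72 + m)/(71 + m)
F = 1/25061 ≈ 3.9903e-5
(F + 14569) + M(-89) = (1/25061 + 14569) + (-72 - 89)/(71 - 89) = 365113710/25061 - 161/(-18) = 365113710/25061 - 1/18*(-161) = 365113710/25061 + 161/18 = 6576081601/451098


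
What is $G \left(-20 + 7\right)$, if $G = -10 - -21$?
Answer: $-143$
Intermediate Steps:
$G = 11$ ($G = -10 + 21 = 11$)
$G \left(-20 + 7\right) = 11 \left(-20 + 7\right) = 11 \left(-13\right) = -143$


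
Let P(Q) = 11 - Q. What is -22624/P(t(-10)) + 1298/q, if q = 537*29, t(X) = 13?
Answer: 176163074/15573 ≈ 11312.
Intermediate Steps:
q = 15573
-22624/P(t(-10)) + 1298/q = -22624/(11 - 1*13) + 1298/15573 = -22624/(11 - 13) + 1298*(1/15573) = -22624/(-2) + 1298/15573 = -22624*(-1/2) + 1298/15573 = 11312 + 1298/15573 = 176163074/15573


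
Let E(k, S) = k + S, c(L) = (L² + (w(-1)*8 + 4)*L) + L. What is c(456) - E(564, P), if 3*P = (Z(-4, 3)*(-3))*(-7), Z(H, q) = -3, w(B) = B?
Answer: 206025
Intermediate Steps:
P = -21 (P = (-3*(-3)*(-7))/3 = (9*(-7))/3 = (⅓)*(-63) = -21)
c(L) = L² - 3*L (c(L) = (L² + (-1*8 + 4)*L) + L = (L² + (-8 + 4)*L) + L = (L² - 4*L) + L = L² - 3*L)
E(k, S) = S + k
c(456) - E(564, P) = 456*(-3 + 456) - (-21 + 564) = 456*453 - 1*543 = 206568 - 543 = 206025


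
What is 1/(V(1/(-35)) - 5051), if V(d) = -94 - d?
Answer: -35/180074 ≈ -0.00019436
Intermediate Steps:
1/(V(1/(-35)) - 5051) = 1/((-94 - 1/(-35)) - 5051) = 1/((-94 - 1*(-1/35)) - 5051) = 1/((-94 + 1/35) - 5051) = 1/(-3289/35 - 5051) = 1/(-180074/35) = -35/180074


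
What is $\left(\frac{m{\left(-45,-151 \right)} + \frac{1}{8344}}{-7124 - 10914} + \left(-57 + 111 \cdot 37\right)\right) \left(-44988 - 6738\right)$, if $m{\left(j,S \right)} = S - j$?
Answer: $- \frac{15765118197867369}{75254536} \approx -2.0949 \cdot 10^{8}$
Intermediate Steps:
$\left(\frac{m{\left(-45,-151 \right)} + \frac{1}{8344}}{-7124 - 10914} + \left(-57 + 111 \cdot 37\right)\right) \left(-44988 - 6738\right) = \left(\frac{\left(-151 - -45\right) + \frac{1}{8344}}{-7124 - 10914} + \left(-57 + 111 \cdot 37\right)\right) \left(-44988 - 6738\right) = \left(\frac{\left(-151 + 45\right) + \frac{1}{8344}}{-18038} + \left(-57 + 4107\right)\right) \left(-51726\right) = \left(\left(-106 + \frac{1}{8344}\right) \left(- \frac{1}{18038}\right) + 4050\right) \left(-51726\right) = \left(\left(- \frac{884463}{8344}\right) \left(- \frac{1}{18038}\right) + 4050\right) \left(-51726\right) = \left(\frac{884463}{150509072} + 4050\right) \left(-51726\right) = \frac{609562626063}{150509072} \left(-51726\right) = - \frac{15765118197867369}{75254536}$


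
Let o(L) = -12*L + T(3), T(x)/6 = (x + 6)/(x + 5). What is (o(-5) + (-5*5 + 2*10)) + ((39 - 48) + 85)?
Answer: 551/4 ≈ 137.75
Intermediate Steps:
T(x) = 6*(6 + x)/(5 + x) (T(x) = 6*((x + 6)/(x + 5)) = 6*((6 + x)/(5 + x)) = 6*(6 + x)/(5 + x))
o(L) = 27/4 - 12*L (o(L) = -12*L + 6*(6 + 3)/(5 + 3) = -12*L + 6*9/8 = -12*L + 6*(⅛)*9 = -12*L + 27/4 = 27/4 - 12*L)
(o(-5) + (-5*5 + 2*10)) + ((39 - 48) + 85) = ((27/4 - 12*(-5)) + (-5*5 + 2*10)) + ((39 - 48) + 85) = ((27/4 + 60) + (-25 + 20)) + (-9 + 85) = (267/4 - 5) + 76 = 247/4 + 76 = 551/4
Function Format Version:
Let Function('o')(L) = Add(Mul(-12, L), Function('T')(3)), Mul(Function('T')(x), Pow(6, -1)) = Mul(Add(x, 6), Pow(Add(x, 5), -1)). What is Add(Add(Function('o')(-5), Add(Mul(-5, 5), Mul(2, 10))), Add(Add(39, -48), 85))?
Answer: Rational(551, 4) ≈ 137.75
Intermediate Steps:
Function('T')(x) = Mul(6, Pow(Add(5, x), -1), Add(6, x)) (Function('T')(x) = Mul(6, Mul(Add(x, 6), Pow(Add(x, 5), -1))) = Mul(6, Mul(Add(6, x), Pow(Add(5, x), -1))) = Mul(6, Mul(Pow(Add(5, x), -1), Add(6, x))) = Mul(6, Pow(Add(5, x), -1), Add(6, x)))
Function('o')(L) = Add(Rational(27, 4), Mul(-12, L)) (Function('o')(L) = Add(Mul(-12, L), Mul(6, Pow(Add(5, 3), -1), Add(6, 3))) = Add(Mul(-12, L), Mul(6, Pow(8, -1), 9)) = Add(Mul(-12, L), Mul(6, Rational(1, 8), 9)) = Add(Mul(-12, L), Rational(27, 4)) = Add(Rational(27, 4), Mul(-12, L)))
Add(Add(Function('o')(-5), Add(Mul(-5, 5), Mul(2, 10))), Add(Add(39, -48), 85)) = Add(Add(Add(Rational(27, 4), Mul(-12, -5)), Add(Mul(-5, 5), Mul(2, 10))), Add(Add(39, -48), 85)) = Add(Add(Add(Rational(27, 4), 60), Add(-25, 20)), Add(-9, 85)) = Add(Add(Rational(267, 4), -5), 76) = Add(Rational(247, 4), 76) = Rational(551, 4)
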